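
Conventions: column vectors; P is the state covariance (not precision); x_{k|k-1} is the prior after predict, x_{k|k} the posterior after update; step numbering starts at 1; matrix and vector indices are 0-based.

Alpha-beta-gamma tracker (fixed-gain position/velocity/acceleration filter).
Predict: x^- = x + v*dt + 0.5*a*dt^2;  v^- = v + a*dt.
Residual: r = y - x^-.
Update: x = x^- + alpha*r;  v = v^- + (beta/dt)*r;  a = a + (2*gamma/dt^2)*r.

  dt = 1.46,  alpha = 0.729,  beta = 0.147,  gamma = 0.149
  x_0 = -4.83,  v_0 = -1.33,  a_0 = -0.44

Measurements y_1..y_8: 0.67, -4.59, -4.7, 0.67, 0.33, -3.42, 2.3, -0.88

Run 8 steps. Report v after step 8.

step 1: x_pred=-7.2408  r=7.9108  x^+=-1.4738  v^+=-1.1759  a^+=0.6659
step 2: x_pred=-2.4809  r=-2.1091  x^+=-4.0184  v^+=-0.4160  a^+=0.3711
step 3: x_pred=-4.2303  r=-0.4697  x^+=-4.5727  v^+=0.0785  a^+=0.3054
step 4: x_pred=-4.1326  r=4.8026  x^+=-0.6315  v^+=1.0079  a^+=0.9768
step 5: x_pred=1.8812  r=-1.5512  x^+=0.7504  v^+=2.2779  a^+=0.7600
step 6: x_pred=4.8861  r=-8.3061  x^+=-1.1690  v^+=2.5512  a^+=-0.4012
step 7: x_pred=2.1280  r=0.1720  x^+=2.2534  v^+=1.9827  a^+=-0.3772
step 8: x_pred=4.7461  r=-5.6261  x^+=0.6447  v^+=0.8655  a^+=-1.1637

v_post = 0.8655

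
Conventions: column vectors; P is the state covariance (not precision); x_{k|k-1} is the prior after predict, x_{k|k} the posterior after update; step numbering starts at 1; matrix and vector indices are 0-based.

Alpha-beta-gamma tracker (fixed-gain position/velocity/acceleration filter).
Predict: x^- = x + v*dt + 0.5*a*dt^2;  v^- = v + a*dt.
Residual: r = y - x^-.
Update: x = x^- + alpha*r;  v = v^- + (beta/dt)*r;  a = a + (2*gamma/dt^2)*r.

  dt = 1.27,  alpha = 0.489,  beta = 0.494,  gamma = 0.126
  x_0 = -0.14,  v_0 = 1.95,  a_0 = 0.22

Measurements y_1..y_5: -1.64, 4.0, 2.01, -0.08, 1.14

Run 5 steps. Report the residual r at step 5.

resid = 1.5917

step 1: x_pred=2.5139  r=-4.1539  x^+=0.4827  v^+=0.6136  a^+=-0.4290
step 2: x_pred=0.9160  r=3.0840  x^+=2.4241  v^+=1.2684  a^+=0.0528
step 3: x_pred=4.0775  r=-2.0675  x^+=3.0665  v^+=0.5313  a^+=-0.2702
step 4: x_pred=3.5233  r=-3.6033  x^+=1.7613  v^+=-1.2135  a^+=-0.8332
step 5: x_pred=-0.4517  r=1.5917  x^+=0.3266  v^+=-1.6525  a^+=-0.5845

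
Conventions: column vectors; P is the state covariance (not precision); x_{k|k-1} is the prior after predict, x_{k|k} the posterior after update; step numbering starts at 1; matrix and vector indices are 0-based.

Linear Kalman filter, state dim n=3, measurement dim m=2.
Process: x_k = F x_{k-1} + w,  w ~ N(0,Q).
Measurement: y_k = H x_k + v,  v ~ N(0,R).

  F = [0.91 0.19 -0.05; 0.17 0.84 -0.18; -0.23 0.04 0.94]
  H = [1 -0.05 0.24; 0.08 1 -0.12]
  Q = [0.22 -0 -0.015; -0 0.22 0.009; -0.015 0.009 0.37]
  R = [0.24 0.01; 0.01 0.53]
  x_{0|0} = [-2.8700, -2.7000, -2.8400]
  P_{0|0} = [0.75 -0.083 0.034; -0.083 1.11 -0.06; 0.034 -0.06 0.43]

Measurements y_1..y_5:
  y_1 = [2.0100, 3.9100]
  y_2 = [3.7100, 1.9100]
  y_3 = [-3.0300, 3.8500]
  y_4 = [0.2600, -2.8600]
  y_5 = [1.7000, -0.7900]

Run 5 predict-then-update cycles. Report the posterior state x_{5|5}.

step 1: x^-=[-2.9827, -2.2447, -2.1175]  P^-=[0.8516 0.2296 -0.1643; 0.2296 1.0312 -0.0804; -0.1643 -0.0804 0.7737]  S=[1.0388 0.2298; 0.2298 1.6370]  K=[0.7512 0.0885; 0.0100 0.6456; 0.0513 -0.1211]  nu=[5.3887, 6.1392]  x^+=[1.6084, 1.7731, -2.5845]  P^+=[0.2220 0.0166 -0.1669; 0.0166 0.3457 0.0397; -0.1669 0.0397 0.7498]
step 2: x^-=[1.9297, 2.2280, -2.7284]  P^-=[0.4384 0.1353 -0.2319; 0.1353 0.4976 -0.1206; -0.2319 -0.1206 1.1197]  S=[0.6222 0.1164; 0.1164 1.1016]  K=[0.5821 0.1184; 0.0430 0.4702; 0.1177 -0.2607]  nu=[2.5465, -0.7998]  x^+=[3.3175, 1.9614, -2.2202]  P^+=[0.1961 0.0259 -0.2245; 0.0259 0.2483 0.0062; -0.2245 0.0062 1.0434]
step 3: x^-=[3.5026, 2.6112, -2.7716]  P^-=[0.4232 0.1382 -0.2969; 0.1382 0.4539 -0.2120; -0.2969 -0.2120 1.3997]  S=[0.5937 0.0963; 0.0963 1.0855]  K=[0.5582 0.1418; 0.0361 0.4486; 0.1461 -0.3849]  nu=[-5.7368, 0.6260]  x^+=[0.3893, 2.6848, -3.8504]  P^+=[0.2012 0.0326 -0.2673; 0.0326 0.2316 -0.0327; -0.2673 -0.0327 1.2371]
step 4: x^-=[1.0569, 3.0145, -3.6016]  P^-=[0.4343 0.1537 -0.3512; 0.1537 0.4649 -0.2858; -0.3512 -0.2858 1.5866]  S=[0.5897 0.0940; 0.0940 1.1204]  K=[0.5550 0.1593; 0.0326 0.4537; 0.1481 -0.4625]  nu=[0.2182, -6.3913]  x^+=[0.1601, 0.1216, -0.6130]  P^+=[0.2076 0.0379 -0.2953; 0.0379 0.2308 -0.0584; -0.2953 -0.0584 1.3468]
step 5: x^-=[0.1995, 0.2397, -0.6082]  P^-=[0.4447 0.1666 -0.3865; 0.1666 0.4790 -0.3314; -0.3865 -0.3314 1.6940]  S=[0.5892 0.0962; 0.0962 1.1499]  K=[0.5554 0.1697; 0.0320 0.4601; 0.1444 -0.5040]  nu=[1.6585, -1.1186]  x^+=[0.9308, -0.2219, 0.1951]  P^+=[0.2117 0.0413 -0.3109; 0.0413 0.2322 -0.0724; -0.3109 -0.0724 1.4036]

x_post = [0.9308, -0.2219, 0.1951]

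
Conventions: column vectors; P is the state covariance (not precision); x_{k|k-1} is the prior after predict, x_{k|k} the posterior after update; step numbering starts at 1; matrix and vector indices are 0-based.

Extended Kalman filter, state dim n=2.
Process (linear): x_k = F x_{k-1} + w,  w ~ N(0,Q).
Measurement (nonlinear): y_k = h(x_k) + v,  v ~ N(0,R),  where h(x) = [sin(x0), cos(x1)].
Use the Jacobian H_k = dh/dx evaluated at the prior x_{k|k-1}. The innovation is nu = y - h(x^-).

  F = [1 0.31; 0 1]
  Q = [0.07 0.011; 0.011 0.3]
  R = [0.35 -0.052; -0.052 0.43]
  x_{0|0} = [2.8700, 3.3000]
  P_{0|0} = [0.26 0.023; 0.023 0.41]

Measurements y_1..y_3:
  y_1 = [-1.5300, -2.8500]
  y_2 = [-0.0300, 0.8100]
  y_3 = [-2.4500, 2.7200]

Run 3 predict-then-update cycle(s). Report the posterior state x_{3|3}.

x_post = [4.9271, 0.9245]

step 1: x^-=[3.8930, 3.3000]  P^-=[0.3837 0.1611; 0.1611 0.7100]  H_jac=[-0.7307 0.0000; 0.0000 0.1577]  S=[0.5549 -0.0706; -0.0706 0.4477]  K=[-0.5082 -0.0234; -0.1840 0.2212]  nu=[-0.8473, -1.8625]  x^+=[4.3671, 3.0440]  P^+=[0.2418 0.1039; 0.1039 0.6636]
step 2: x^-=[5.3108, 3.0440]  P^-=[0.4399 0.3206; 0.3206 0.9636]  H_jac=[0.5633 0.0000; 0.0000 -0.0974]  S=[0.4896 -0.0696; -0.0696 0.4391]  K=[0.5075 0.0093; 0.3463 -0.1589]  nu=[0.7962, 1.8052]  x^+=[5.7316, 3.0328]  P^+=[0.3145 0.2298; 0.2298 0.8861]
step 3: x^-=[6.6718, 3.0328]  P^-=[0.6121 0.5155; 0.5155 1.1861]  H_jac=[0.9254 0.0000; 0.0000 -0.1086]  S=[0.8742 -0.1038; -0.1038 0.4440]  K=[0.6511 0.0261; 0.5259 -0.1671]  nu=[-2.8289, 3.7141]  x^+=[4.9271, 0.9245]  P^+=[0.2448 0.2083; 0.2083 0.9137]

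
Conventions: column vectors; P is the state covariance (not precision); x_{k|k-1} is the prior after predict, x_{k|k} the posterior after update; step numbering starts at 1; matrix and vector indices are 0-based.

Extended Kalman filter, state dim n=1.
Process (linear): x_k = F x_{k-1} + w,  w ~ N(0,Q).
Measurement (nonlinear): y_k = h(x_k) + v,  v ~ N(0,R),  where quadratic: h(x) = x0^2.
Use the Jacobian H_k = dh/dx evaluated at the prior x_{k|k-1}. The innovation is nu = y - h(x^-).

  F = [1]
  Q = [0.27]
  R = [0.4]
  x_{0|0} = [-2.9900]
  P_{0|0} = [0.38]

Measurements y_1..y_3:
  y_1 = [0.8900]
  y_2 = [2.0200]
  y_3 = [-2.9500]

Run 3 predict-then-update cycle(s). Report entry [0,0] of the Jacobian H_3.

step 1: x^-=[-2.9900]  P^-=[0.6500]  H_jac=[-5.9800]  S=[23.6443]  K=[-0.1644]  nu=[-8.0501]  x^+=[-1.6666]  P^+=[0.0110]
step 2: x^-=[-1.6666]  P^-=[0.2810]  H_jac=[-3.3332]  S=[3.5219]  K=[-0.2659]  nu=[-0.7576]  x^+=[-1.4651]  P^+=[0.0319]
step 3: x^-=[-1.4651]  P^-=[0.3019]  H_jac=[-2.9303]  S=[2.9924]  K=[-0.2956]  nu=[-5.0966]  x^+=[0.0417]  P^+=[0.0404]

H_jac[0,0] = -2.9303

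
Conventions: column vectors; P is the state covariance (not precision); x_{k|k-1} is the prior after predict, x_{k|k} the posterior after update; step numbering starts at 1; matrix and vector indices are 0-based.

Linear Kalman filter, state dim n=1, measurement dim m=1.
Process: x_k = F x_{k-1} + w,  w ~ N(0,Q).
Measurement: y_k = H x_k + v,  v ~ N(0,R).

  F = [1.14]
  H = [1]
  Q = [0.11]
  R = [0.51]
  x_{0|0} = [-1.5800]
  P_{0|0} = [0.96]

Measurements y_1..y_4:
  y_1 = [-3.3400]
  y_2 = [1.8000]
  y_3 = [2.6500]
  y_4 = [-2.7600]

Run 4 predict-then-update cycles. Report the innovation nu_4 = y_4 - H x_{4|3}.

step 1: x^-=[-1.8012]  P^-=[1.3576]  S=[1.8676]  K=[0.7269]  nu=[-1.5388]  x^+=[-2.9198]  P^+=[0.3707]
step 2: x^-=[-3.3286]  P^-=[0.5918]  S=[1.1018]  K=[0.5371]  nu=[5.1286]  x^+=[-0.5739]  P^+=[0.2739]
step 3: x^-=[-0.6542]  P^-=[0.4660]  S=[0.9760]  K=[0.4775]  nu=[3.3042]  x^+=[0.9234]  P^+=[0.2435]
step 4: x^-=[1.0527]  P^-=[0.4265]  S=[0.9365]  K=[0.4554]  nu=[-3.8127]  x^+=[-0.6836]  P^+=[0.2323]

innov = [-3.8127]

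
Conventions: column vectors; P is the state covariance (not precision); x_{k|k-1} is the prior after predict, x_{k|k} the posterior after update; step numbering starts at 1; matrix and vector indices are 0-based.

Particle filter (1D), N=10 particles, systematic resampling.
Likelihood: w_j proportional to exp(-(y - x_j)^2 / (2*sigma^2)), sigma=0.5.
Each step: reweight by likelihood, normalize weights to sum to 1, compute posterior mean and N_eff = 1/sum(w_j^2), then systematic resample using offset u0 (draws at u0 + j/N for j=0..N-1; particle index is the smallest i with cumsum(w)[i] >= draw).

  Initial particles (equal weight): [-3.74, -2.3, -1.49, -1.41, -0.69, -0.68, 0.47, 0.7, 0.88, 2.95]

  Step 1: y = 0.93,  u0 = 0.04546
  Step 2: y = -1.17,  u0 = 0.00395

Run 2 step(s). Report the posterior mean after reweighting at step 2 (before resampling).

step 1: w=[0.0000, 0.0000, 0.0000, 0.0000, 0.0021, 0.0022, 0.2558, 0.3513, 0.3886, 0.0001]  mean=0.7055  Neff=2.9427  idx=[6, 6, 6, 7, 7, 7, 8, 8, 8, 8]
step 2: w=[0.2638, 0.2638, 0.2638, 0.0525, 0.0525, 0.0525, 0.0128, 0.0128, 0.0128, 0.0128]  mean=0.5272  Neff=4.5942  idx=[0, 0, 0, 1, 1, 1, 2, 2, 3, 5]

post_mean = 0.5272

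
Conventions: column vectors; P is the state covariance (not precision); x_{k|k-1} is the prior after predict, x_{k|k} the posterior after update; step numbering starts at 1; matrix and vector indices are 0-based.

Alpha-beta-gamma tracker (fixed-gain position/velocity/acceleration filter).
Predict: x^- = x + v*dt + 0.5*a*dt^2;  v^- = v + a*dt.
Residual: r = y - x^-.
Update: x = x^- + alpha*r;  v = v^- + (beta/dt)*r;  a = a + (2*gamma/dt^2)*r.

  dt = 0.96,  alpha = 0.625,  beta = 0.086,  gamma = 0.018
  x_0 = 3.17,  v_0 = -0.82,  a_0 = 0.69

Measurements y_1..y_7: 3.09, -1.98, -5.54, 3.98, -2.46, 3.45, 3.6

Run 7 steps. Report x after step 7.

step 1: x_pred=2.7008  r=0.3892  x^+=2.9440  v^+=-0.1227  a^+=0.7052
step 2: x_pred=3.1512  r=-5.1312  x^+=-0.0558  v^+=0.0946  a^+=0.5048
step 3: x_pred=0.2676  r=-5.8076  x^+=-3.3621  v^+=0.0589  a^+=0.2779
step 4: x_pred=-3.1775  r=7.1575  x^+=1.2959  v^+=0.9669  a^+=0.5575
step 5: x_pred=2.4810  r=-4.9410  x^+=-0.6071  v^+=1.0595  a^+=0.3645
step 6: x_pred=0.5779  r=2.8721  x^+=2.3730  v^+=1.6667  a^+=0.4767
step 7: x_pred=4.1926  r=-0.5926  x^+=3.8222  v^+=2.0712  a^+=0.4535

x_post = 3.8222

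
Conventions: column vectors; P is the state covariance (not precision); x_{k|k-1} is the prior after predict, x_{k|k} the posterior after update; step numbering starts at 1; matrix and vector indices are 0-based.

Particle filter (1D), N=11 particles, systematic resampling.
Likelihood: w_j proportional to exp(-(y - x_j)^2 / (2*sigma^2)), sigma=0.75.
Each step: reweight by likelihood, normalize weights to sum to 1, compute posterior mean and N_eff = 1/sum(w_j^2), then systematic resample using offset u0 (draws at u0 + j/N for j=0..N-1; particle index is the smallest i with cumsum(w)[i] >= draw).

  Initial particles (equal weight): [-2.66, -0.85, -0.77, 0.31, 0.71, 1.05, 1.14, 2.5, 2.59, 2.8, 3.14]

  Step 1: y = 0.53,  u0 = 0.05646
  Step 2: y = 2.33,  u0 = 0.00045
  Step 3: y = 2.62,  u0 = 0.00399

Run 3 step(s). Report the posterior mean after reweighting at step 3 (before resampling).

post_mean = 1.0769

step 1: w=[0.0000, 0.0471, 0.0570, 0.2451, 0.2486, 0.2012, 0.1838, 0.0081, 0.0059, 0.0026, 0.0006]  mean=0.6341  Neff=4.9577  idx=[2, 3, 3, 3, 4, 4, 5, 5, 5, 6, 6]
step 2: w=[0.0001, 0.0173, 0.0173, 0.0173, 0.0629, 0.0629, 0.1512, 0.1512, 0.1512, 0.1843, 0.1843]  mean=1.0018  Neff=6.8807  idx=[1, 4, 6, 6, 7, 7, 8, 9, 9, 10, 10]
step 3: w=[0.0074, 0.0332, 0.0949, 0.0949, 0.0949, 0.0949, 0.0949, 0.1212, 0.1212, 0.1212, 0.1212]  mean=1.0769  Neff=9.5271  idx=[0, 2, 3, 4, 5, 6, 7, 8, 8, 9, 10]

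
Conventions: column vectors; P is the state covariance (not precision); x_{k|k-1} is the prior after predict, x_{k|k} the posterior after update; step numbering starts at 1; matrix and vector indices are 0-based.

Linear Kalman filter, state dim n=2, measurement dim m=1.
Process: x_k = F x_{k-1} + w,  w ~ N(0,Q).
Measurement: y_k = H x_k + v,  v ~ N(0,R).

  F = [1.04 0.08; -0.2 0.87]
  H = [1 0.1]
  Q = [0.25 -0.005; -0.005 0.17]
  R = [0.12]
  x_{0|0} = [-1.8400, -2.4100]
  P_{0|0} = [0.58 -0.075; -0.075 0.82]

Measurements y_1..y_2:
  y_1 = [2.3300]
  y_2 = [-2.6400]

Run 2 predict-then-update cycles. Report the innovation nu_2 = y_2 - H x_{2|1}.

innov = [-4.3077]

step 1: x^-=[-2.1064, -1.7287]  P^-=[0.8701 -0.1352; -0.1352 0.8400]  S=[0.9714]  K=[0.8817; -0.0527]  nu=[4.6093]  x^+=[1.9578, -1.9718]  P^+=[0.1148 -0.0901; -0.0901 0.8373]
step 2: x^-=[1.8784, -2.1070]  P^-=[0.3646 -0.0506; -0.0506 0.8397]  S=[0.4828]  K=[0.7446; 0.0690]  nu=[-4.3077]  x^+=[-1.3290, -2.4043]  P^+=[0.0969 -0.0755; -0.0755 0.8374]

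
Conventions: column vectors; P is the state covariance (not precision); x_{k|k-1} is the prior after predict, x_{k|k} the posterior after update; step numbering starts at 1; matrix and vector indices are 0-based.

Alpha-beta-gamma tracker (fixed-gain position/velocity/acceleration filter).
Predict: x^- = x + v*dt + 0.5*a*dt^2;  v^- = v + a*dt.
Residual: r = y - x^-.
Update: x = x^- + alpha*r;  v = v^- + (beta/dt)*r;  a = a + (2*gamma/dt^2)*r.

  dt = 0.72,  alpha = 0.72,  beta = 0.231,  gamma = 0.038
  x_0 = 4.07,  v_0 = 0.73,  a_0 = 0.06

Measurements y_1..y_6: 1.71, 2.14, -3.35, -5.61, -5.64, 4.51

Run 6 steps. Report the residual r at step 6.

resid = 13.9509

step 1: x_pred=4.6112  r=-2.9012  x^+=2.5223  v^+=-0.1576  a^+=-0.3653
step 2: x_pred=2.3142  r=-0.1742  x^+=2.1888  v^+=-0.4765  a^+=-0.3909
step 3: x_pred=1.7444  r=-5.0944  x^+=-1.9236  v^+=-2.3924  a^+=-1.1377
step 4: x_pred=-3.9410  r=-1.6690  x^+=-5.1427  v^+=-3.7470  a^+=-1.3824
step 5: x_pred=-8.1988  r=2.5588  x^+=-6.3565  v^+=-3.9214  a^+=-1.0073
step 6: x_pred=-9.4409  r=13.9509  x^+=0.6037  v^+=-0.1707  a^+=1.0380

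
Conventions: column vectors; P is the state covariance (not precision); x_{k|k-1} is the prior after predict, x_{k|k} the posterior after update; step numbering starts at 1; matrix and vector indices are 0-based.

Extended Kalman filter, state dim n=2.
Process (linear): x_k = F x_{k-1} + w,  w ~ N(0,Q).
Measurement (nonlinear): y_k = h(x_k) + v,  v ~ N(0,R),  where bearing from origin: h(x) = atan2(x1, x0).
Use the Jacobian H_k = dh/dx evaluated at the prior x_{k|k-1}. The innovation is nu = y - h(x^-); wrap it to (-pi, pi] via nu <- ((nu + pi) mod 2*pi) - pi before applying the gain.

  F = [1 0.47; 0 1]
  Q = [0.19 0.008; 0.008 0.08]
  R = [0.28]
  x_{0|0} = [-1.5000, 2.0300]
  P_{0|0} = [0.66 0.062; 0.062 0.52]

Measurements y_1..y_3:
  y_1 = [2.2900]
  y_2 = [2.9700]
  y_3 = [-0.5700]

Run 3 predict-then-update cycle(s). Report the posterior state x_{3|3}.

step 1: x^-=[-0.5459, 2.0300]  P^-=[1.0231 0.3144; 0.3144 0.6000]  H_jac=[-0.4594 -0.1235]  S=[0.5408]  K=[-0.9410; -0.4042]  nu=[0.4565]  x^+=[-0.9755, 1.8455]  P^+=[0.5443 0.1087; 0.1087 0.5117]
step 2: x^-=[-0.1081, 1.8455]  P^-=[0.9495 0.3572; 0.3572 0.5917]  H_jac=[-0.5400 -0.0316]  S=[0.5697]  K=[-0.9199; -0.3715]  nu=[1.3407]  x^+=[-1.3414, 1.3475]  P^+=[0.4675 0.1626; 0.1626 0.5131]
step 3: x^-=[-0.7081, 1.3475]  P^-=[0.9236 0.4117; 0.4117 0.5931]  H_jac=[-0.5815 -0.3056]  S=[0.7941]  K=[-0.8348; -0.5297]  nu=[-2.6246]  x^+=[1.4831, 2.7379]  P^+=[0.3702 0.0605; 0.0605 0.3702]

x_post = [1.4831, 2.7379]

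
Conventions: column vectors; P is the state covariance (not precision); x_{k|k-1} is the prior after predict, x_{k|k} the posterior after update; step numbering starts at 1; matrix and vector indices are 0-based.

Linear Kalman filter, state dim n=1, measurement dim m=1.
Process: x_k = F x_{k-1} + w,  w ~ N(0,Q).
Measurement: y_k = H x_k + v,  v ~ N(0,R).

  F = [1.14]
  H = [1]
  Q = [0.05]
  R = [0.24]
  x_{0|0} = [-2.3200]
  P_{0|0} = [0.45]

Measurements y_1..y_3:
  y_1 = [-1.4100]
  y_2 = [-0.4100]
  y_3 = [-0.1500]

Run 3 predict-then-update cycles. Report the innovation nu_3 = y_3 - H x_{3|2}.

innov = [1.1565]

step 1: x^-=[-2.6448]  P^-=[0.6348]  S=[0.8748]  K=[0.7257]  nu=[1.2348]  x^+=[-1.7488]  P^+=[0.1742]
step 2: x^-=[-1.9936]  P^-=[0.2763]  S=[0.5163]  K=[0.5352]  nu=[1.5836]  x^+=[-1.1461]  P^+=[0.1284]
step 3: x^-=[-1.3065]  P^-=[0.2169]  S=[0.4569]  K=[0.4748]  nu=[1.1565]  x^+=[-0.7575]  P^+=[0.1139]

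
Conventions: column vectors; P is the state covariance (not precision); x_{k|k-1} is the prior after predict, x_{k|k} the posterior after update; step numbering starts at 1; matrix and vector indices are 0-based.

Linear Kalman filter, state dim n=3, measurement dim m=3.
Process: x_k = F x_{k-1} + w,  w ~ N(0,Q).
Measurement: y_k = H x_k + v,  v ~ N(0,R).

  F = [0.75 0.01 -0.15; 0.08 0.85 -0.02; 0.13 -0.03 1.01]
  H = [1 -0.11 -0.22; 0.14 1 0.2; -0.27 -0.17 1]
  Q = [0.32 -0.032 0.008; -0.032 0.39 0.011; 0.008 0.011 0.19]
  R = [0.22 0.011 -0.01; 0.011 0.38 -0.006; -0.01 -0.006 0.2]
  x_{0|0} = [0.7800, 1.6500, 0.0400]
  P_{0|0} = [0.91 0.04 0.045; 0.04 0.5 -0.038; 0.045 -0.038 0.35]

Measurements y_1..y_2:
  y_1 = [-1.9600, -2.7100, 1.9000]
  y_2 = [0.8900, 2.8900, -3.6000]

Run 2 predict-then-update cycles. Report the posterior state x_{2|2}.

x_post = [0.1596, 1.5428, -1.7171]

step 1: x^-=[0.5955, 1.4641, 0.0923]  P^-=[0.8304 0.0571 0.0754; 0.0571 0.7638 -0.0242; 0.0754 -0.0242 0.5767]  S=[1.0407 0.0927 -0.2732; 0.0927 1.1937 -0.0855; -0.2732 -0.0855 0.8320]  K=[0.7875 0.1023 0.0785; -0.1247 0.6394 -0.1788; 0.1335 0.1272 0.7305]  nu=[-2.3741, -4.2759, 2.2174]  x^+=[-1.5375, -1.3704, 0.8512]  P^+=[0.1876 0.0089 0.0594; 0.0089 0.2404 0.0049; 0.0594 0.0049 0.1609]
step 2: x^-=[-1.2945, -1.3049, 0.7010]  P^-=[0.4159 -0.0147 0.0456; -0.0147 0.5658 0.0134; 0.0456 0.0134 0.3727]  S=[0.6447 -0.0195 -0.1444; -0.0195 0.9727 -0.0222; -0.1444 -0.0222 0.5889]  K=[0.6458 0.0682 0.0518; -0.1394 0.5762 -0.1463; 0.0865 0.1132 0.6336]  nu=[2.1952, 4.2359, -4.8723]  x^+=[0.1596, 1.5428, -1.7171]  P^+=[0.1525 0.0023 0.0451; 0.0023 0.2168 0.0062; 0.0451 0.0062 0.1384]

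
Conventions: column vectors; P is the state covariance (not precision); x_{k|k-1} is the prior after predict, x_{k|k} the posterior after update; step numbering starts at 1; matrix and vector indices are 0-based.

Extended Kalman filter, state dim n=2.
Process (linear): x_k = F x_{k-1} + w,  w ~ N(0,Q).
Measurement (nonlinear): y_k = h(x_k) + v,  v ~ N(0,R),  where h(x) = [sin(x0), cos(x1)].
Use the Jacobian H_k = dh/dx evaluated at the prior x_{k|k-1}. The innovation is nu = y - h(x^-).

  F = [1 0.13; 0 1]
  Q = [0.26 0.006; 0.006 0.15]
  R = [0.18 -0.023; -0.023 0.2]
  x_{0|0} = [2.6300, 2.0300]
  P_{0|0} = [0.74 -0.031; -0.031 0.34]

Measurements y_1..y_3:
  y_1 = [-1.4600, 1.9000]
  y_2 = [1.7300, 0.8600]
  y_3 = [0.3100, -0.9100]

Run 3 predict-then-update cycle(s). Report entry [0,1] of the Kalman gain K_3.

step 1: x^-=[2.8939, 2.0300]  P^-=[0.9977 0.0192; 0.0192 0.4900]  H_jac=[-0.9695 0.0000; 0.0000 -0.8964]  S=[1.1177 -0.0063; -0.0063 0.5937]  K=[-0.8656 -0.0382; -0.0208 -0.7400]  nu=[-1.7052, 2.3432]  x^+=[4.2804, 0.3315]  P^+=[0.1598 -0.0137; -0.0137 0.1646]
step 2: x^-=[4.3235, 0.3315]  P^-=[0.4190 0.0137; 0.0137 0.3146]  H_jac=[-0.3792 0.0000; 0.0000 -0.3255]  S=[0.2403 -0.0213; -0.0213 0.2333]  K=[-0.6685 -0.0802; -0.0610 -0.4444]  nu=[2.6553, -0.0856]  x^+=[2.5553, 0.2074]  P^+=[0.3125 0.0020; 0.0020 0.2688]
step 3: x^-=[2.5823, 0.2074]  P^-=[0.5775 0.0430; 0.0430 0.4188]  H_jac=[-0.8476 0.0000; 0.0000 -0.2059]  S=[0.5949 -0.0155; -0.0155 0.2178]  K=[-0.8254 -0.0994; -0.0717 -0.4011]  nu=[-0.2206, -1.8886]  x^+=[2.9521, 0.9808]  P^+=[0.1726 0.0043; 0.0043 0.3816]

K[0,1] = -0.0994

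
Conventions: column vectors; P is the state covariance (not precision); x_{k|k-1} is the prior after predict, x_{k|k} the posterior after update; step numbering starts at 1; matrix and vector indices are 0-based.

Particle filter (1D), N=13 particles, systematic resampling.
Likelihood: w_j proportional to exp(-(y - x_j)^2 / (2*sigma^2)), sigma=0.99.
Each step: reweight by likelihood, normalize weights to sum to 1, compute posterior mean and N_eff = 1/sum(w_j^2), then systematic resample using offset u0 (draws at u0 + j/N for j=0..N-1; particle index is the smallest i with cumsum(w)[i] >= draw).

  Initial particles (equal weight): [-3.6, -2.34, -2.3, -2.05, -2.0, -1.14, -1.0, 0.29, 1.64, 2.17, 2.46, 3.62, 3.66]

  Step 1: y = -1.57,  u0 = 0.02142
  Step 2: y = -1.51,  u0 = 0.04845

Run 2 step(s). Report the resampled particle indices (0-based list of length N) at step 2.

resampled_idx = [1, 2, 3, 4, 5, 6, 7, 8, 9, 10, 10, 11, 12]

step 1: w=[0.0228, 0.1380, 0.1422, 0.1660, 0.1699, 0.1699, 0.1582, 0.0320, 0.0010, 0.0001, 0.0000, 0.0000, 0.0000]  mean=-1.7526  Neff=6.6191  idx=[0, 1, 2, 2, 3, 3, 4, 4, 4, 5, 5, 6, 6]
step 2: w=[0.0105, 0.0686, 0.0709, 0.0709, 0.0840, 0.0840, 0.0862, 0.0862, 0.0862, 0.0909, 0.0909, 0.0854, 0.0854]  mean=-1.7640  Neff=12.1404  idx=[1, 2, 3, 4, 5, 6, 7, 8, 9, 10, 10, 11, 12]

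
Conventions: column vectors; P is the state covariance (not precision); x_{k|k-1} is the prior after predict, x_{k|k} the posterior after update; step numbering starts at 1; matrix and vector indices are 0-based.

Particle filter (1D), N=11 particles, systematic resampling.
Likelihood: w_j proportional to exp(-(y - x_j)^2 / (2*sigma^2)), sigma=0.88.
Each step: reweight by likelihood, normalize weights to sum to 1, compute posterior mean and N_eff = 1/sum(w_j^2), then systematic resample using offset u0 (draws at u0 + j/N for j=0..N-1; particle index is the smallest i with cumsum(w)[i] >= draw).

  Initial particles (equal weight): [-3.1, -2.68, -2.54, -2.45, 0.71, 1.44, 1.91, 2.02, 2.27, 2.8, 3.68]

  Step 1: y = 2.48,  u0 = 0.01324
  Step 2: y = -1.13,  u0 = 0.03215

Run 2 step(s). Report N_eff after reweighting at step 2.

N_eff = 1.4421

step 1: w=[0.0000, 0.0000, 0.0000, 0.0000, 0.0287, 0.1078, 0.1757, 0.1890, 0.2106, 0.2028, 0.0855]  mean=2.2534  Neff=5.8206  idx=[4, 5, 6, 6, 7, 7, 8, 8, 9, 9, 10]
step 2: w=[0.8257, 0.1033, 0.0188, 0.0188, 0.0121, 0.0121, 0.0042, 0.0042, 0.0003, 0.0003, 0.0000]  mean=0.8770  Neff=1.4421  idx=[0, 0, 0, 0, 0, 0, 0, 0, 0, 1, 2]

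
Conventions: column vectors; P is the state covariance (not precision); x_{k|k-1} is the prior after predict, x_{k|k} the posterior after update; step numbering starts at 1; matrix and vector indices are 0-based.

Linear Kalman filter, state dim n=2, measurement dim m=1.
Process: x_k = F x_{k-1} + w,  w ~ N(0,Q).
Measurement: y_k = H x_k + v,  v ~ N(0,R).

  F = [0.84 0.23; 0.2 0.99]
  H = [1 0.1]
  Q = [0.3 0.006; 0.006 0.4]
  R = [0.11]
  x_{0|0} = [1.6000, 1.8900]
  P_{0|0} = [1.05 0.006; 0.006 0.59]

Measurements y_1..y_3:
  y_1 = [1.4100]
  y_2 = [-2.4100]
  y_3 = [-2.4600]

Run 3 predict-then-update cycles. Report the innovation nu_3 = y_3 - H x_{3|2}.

innov = [-1.0839]

step 1: x^-=[1.7787, 2.1911]  P^-=[1.0744 0.3220; 0.3220 1.0226]  S=[1.2590]  K=[0.8789; 0.3370]  nu=[-0.5878]  x^+=[1.2621, 1.9930]  P^+=[0.1018 -0.0509; -0.0509 0.8797]
step 2: x^-=[1.5185, 2.2255]  P^-=[0.3987 0.1787; 0.1787 1.2461]  S=[0.5569]  K=[0.7480; 0.5447]  nu=[-4.1511]  x^+=[-1.5865, -0.0356]  P^+=[0.0871 -0.0482; -0.0482 1.0808]
step 3: x^-=[-1.3408, -0.3525]  P^-=[0.4000 0.2245; 0.2245 1.4437]  S=[0.5694]  K=[0.7420; 0.6478]  nu=[-1.0839]  x^+=[-2.1451, -1.0547]  P^+=[0.0865 -0.0492; -0.0492 1.2048]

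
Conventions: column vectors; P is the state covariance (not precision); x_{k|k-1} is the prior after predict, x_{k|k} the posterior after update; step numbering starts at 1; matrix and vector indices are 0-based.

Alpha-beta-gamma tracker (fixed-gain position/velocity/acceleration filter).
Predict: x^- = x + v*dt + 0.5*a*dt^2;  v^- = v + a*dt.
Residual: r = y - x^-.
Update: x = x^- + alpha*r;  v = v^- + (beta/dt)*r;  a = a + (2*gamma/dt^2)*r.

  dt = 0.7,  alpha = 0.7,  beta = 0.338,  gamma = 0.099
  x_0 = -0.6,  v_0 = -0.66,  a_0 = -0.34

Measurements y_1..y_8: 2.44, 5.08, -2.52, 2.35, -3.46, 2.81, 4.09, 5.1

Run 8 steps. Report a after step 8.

step 1: x_pred=-1.1453  r=3.5853  x^+=1.3644  v^+=0.8332  a^+=1.1088
step 2: x_pred=2.2193  r=2.8607  x^+=4.2218  v^+=2.9906  a^+=2.2647
step 3: x_pred=6.8701  r=-9.3901  x^+=0.2970  v^+=0.0419  a^+=-1.5296
step 4: x_pred=-0.0484  r=2.3984  x^+=1.6305  v^+=0.1292  a^+=-0.5605
step 5: x_pred=1.5836  r=-5.0436  x^+=-1.9469  v^+=-2.6985  a^+=-2.5985
step 6: x_pred=-4.4725  r=7.2825  x^+=0.6253  v^+=-1.0010  a^+=0.3442
step 7: x_pred=0.0089  r=4.0811  x^+=2.8657  v^+=1.2105  a^+=1.9933
step 8: x_pred=4.2014  r=0.8986  x^+=4.8304  v^+=3.0397  a^+=2.3564

a_post = 2.3564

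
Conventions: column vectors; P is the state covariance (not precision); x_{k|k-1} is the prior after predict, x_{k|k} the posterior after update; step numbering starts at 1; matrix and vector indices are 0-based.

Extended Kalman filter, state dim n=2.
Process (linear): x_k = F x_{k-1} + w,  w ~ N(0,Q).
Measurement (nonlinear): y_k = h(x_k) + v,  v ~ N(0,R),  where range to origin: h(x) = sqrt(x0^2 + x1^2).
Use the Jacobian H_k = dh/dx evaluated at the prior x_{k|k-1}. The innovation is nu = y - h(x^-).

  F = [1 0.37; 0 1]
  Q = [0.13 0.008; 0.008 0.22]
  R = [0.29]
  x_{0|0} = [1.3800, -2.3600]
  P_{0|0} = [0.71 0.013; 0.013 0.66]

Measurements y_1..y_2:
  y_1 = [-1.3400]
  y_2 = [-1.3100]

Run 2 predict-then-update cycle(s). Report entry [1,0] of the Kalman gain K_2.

step 1: x^-=[0.5068, -2.3600]  P^-=[0.9400 0.2652; 0.2652 0.8800]  H_jac=[0.2100 -0.9777]  S=[1.0638]  K=[-0.0582; -0.7565]  nu=[-3.7538]  x^+=[0.7253, 0.4796]  P^+=[0.9364 0.2183; 0.2183 0.2713]
step 2: x^-=[0.9028, 0.4796]  P^-=[1.2651 0.3267; 0.3267 0.4913]  H_jac=[0.8831 0.4692]  S=[1.6555]  K=[0.7674; 0.3135]  nu=[-2.3323]  x^+=[-0.8871, -0.2516]  P^+=[0.2901 -0.0716; -0.0716 0.3286]

K[1,0] = 0.3135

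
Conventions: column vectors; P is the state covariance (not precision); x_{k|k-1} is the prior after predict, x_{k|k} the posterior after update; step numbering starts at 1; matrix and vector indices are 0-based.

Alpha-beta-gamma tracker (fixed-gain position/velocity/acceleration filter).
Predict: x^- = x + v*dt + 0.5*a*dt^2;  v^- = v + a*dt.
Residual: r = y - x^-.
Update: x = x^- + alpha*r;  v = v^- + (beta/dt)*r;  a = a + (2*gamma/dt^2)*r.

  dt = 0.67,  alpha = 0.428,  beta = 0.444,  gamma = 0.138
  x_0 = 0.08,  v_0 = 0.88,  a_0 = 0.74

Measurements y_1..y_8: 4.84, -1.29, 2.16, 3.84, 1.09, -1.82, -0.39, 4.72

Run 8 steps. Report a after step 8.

a_post = 5.8080

step 1: x_pred=0.8357  r=4.0043  x^+=2.5495  v^+=4.0294  a^+=3.2020
step 2: x_pred=5.9679  r=-7.2579  x^+=2.8615  v^+=1.3650  a^+=-1.2604
step 3: x_pred=3.4932  r=-1.3332  x^+=2.9226  v^+=-0.3630  a^+=-2.0801
step 4: x_pred=2.2125  r=1.6275  x^+=2.9091  v^+=-0.6781  a^+=-1.0795
step 5: x_pred=2.2124  r=-1.1224  x^+=1.7320  v^+=-2.1452  a^+=-1.7696
step 6: x_pred=-0.1024  r=-1.7176  x^+=-0.8376  v^+=-4.4690  a^+=-2.8256
step 7: x_pred=-4.4660  r=4.0760  x^+=-2.7215  v^+=-3.6611  a^+=-0.3195
step 8: x_pred=-5.2461  r=9.9661  x^+=-0.9806  v^+=2.7293  a^+=5.8080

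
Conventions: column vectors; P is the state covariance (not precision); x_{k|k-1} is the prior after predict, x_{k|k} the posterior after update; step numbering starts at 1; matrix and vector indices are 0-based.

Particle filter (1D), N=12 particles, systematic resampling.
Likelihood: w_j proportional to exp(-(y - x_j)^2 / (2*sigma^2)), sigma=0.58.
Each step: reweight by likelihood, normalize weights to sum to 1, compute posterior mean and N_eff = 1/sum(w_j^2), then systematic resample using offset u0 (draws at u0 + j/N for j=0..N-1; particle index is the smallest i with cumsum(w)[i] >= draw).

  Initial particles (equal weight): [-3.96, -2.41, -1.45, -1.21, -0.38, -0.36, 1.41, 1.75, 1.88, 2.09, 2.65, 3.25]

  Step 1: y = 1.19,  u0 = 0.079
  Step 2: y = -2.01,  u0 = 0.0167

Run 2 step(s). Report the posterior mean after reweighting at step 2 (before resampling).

post_mean = 1.4188

step 1: w=[0.0000, 0.0000, 0.0000, 0.0001, 0.0105, 0.0115, 0.3800, 0.2562, 0.2012, 0.1225, 0.0172, 0.0007]  mean=1.6584  Neff=3.7577  idx=[6, 6, 6, 6, 7, 7, 7, 8, 8, 8, 9, 10]
step 2: w=[0.2440, 0.2440, 0.2440, 0.2440, 0.0065, 0.0065, 0.0065, 0.0015, 0.0015, 0.0015, 0.0001, 0.0000]  mean=1.4188  Neff=4.1968  idx=[0, 0, 0, 1, 1, 1, 2, 2, 2, 3, 3, 3]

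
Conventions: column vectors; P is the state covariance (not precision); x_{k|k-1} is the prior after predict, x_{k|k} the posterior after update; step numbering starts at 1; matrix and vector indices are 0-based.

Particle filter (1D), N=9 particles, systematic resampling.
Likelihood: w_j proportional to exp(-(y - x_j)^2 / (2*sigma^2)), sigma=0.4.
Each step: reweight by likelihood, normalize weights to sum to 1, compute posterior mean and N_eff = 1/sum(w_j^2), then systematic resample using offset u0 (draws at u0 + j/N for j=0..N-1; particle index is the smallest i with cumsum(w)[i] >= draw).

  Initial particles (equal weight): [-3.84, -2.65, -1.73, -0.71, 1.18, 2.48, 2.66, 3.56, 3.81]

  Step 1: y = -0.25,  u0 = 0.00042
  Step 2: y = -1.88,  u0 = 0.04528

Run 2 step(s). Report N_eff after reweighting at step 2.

N_eff = 1.2501

step 1: w=[0.0000, 0.0000, 0.0021, 0.9947, 0.0032, 0.0000, 0.0000, 0.0000, 0.0000]  mean=-0.7060  Neff=1.0106  idx=[2, 3, 3, 3, 3, 3, 3, 3, 3]
step 2: w=[0.8936, 0.0133, 0.0133, 0.0133, 0.0133, 0.0133, 0.0133, 0.0133, 0.0133]  mean=-1.6215  Neff=1.2501  idx=[0, 0, 0, 0, 0, 0, 0, 0, 4]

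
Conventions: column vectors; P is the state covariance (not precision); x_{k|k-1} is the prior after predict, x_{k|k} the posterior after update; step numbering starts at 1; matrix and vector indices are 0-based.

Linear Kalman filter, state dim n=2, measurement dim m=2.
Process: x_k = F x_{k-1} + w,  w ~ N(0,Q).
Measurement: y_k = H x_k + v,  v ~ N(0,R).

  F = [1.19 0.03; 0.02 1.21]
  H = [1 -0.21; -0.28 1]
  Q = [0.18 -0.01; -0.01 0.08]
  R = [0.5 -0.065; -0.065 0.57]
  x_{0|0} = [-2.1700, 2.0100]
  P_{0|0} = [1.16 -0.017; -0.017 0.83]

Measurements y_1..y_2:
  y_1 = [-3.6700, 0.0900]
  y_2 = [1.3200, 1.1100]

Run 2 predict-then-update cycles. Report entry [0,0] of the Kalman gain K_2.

K[0,0] = 0.6174

step 1: x^-=[-2.5220, 2.3887]  P^-=[1.8222 0.0232; 0.0232 1.2948]  S=[2.3695 -0.8225; -0.8225 1.9947]  K=[0.7962 0.0842; 0.1392 0.7033]  nu=[-0.6464, -3.0049]  x^+=[-3.2895, 0.1855]  P^+=[0.4163 0.1128; 0.1128 0.4234]
step 2: x^-=[-3.9090, 0.1587]  P^-=[0.7780 0.1778; 0.1778 0.7055]  S=[1.2344 -0.2428; -0.2428 1.2370]  K=[0.6174 0.0888; 0.1334 0.5563]  nu=[5.2623, -0.1432]  x^+=[-0.6725, 0.7809]  P^+=[0.3242 0.1013; 0.1013 0.3368]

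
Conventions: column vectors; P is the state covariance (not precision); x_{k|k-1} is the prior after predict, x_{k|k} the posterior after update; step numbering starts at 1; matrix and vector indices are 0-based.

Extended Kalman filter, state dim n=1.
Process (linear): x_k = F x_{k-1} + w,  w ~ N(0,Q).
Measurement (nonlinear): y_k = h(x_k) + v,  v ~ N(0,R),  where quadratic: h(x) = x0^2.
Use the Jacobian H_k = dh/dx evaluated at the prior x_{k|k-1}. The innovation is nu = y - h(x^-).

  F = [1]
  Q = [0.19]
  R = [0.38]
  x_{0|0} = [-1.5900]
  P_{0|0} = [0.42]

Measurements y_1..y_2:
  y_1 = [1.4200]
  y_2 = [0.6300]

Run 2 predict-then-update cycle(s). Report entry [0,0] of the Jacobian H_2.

step 1: x^-=[-1.5900]  P^-=[0.6100]  H_jac=[-3.1800]  S=[6.5486]  K=[-0.2962]  nu=[-1.1081]  x^+=[-1.2618]  P^+=[0.0354]
step 2: x^-=[-1.2618]  P^-=[0.2254]  H_jac=[-2.5235]  S=[1.8154]  K=[-0.3133]  nu=[-0.9620]  x^+=[-0.9603]  P^+=[0.0472]

H_jac[0,0] = -2.5235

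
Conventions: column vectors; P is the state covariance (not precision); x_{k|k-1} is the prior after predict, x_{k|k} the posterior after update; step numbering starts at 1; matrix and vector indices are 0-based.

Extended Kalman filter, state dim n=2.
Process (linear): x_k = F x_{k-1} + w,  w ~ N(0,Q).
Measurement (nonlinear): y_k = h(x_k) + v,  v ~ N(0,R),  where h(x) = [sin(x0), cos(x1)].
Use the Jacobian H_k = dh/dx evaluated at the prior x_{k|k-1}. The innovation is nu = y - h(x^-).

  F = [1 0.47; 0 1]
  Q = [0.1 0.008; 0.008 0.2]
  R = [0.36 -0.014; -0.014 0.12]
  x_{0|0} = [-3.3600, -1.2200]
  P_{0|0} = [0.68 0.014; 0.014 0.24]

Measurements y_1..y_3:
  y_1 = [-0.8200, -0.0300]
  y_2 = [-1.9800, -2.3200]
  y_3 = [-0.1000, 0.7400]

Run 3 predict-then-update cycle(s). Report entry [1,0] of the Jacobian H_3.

H_jac[1,0] = 0.0000

step 1: x^-=[-3.9334, -1.2200]  P^-=[0.8462 0.1348; 0.1348 0.4400]  H_jac=[-0.7026 0.0000; 0.0000 0.9391]  S=[0.7777 -0.1029; -0.1029 0.5080]  K=[-0.7516 0.0969; -0.0145 0.8104]  nu=[-1.5316, -0.3736]  x^+=[-2.8184, -1.5006]  P^+=[0.3871 0.0236; 0.0236 0.1038]
step 2: x^-=[-3.5237, -1.5006]  P^-=[0.5322 0.0804; 0.0804 0.3038]  H_jac=[-0.9279 0.0000; 0.0000 0.9975]  S=[0.8182 -0.0884; -0.0884 0.4223]  K=[-0.5965 0.0650; -0.0139 0.7147]  nu=[-2.3528, -2.3902]  x^+=[-2.2755, -3.1760]  P^+=[0.2324 0.0162; 0.0162 0.0862]
step 3: x^-=[-3.7682, -3.1760]  P^-=[0.3667 0.0647; 0.0647 0.2862]  H_jac=[-0.8100 0.0000; 0.0000 -0.0344]  S=[0.6006 -0.0122; -0.0122 0.1203]  K=[-0.4959 -0.0688; -0.0891 -0.0908]  nu=[-0.6864, 1.7394]  x^+=[-3.5474, -3.2728]  P^+=[0.2192 0.0380; 0.0380 0.2806]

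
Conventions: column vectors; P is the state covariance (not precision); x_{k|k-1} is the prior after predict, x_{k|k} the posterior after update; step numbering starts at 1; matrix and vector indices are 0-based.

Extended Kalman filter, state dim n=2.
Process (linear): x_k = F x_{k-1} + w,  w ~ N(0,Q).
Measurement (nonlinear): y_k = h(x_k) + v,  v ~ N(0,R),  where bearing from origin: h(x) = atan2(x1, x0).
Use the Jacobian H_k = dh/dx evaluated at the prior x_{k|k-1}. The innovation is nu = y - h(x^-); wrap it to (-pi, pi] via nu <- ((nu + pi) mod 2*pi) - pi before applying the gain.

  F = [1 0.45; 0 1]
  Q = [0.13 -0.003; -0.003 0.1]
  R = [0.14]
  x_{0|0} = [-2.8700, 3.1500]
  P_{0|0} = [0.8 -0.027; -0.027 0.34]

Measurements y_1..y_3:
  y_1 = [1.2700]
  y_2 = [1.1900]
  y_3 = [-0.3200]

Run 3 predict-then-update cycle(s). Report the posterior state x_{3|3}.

x_post = [3.6208, 3.3603]

step 1: x^-=[-1.4525, 3.1500]  P^-=[0.9746 0.1230; 0.1230 0.4400]  H_jac=[-0.2618 -0.1207]  S=[0.2210]  K=[-1.2218; -0.3861]  nu=[-0.7329]  x^+=[-0.5571, 3.4329]  P^+=[0.6447 0.0188; 0.0188 0.4071]
step 2: x^-=[0.9877, 3.4329]  P^-=[0.8740 0.1989; 0.1989 0.5071]  H_jac=[-0.2690 0.0774]  S=[0.1980]  K=[-1.1097; -0.0721]  nu=[-0.1007]  x^+=[1.0994, 3.4402]  P^+=[0.6302 0.1831; 0.1831 0.5060]
step 3: x^-=[2.6475, 3.4402]  P^-=[1.0274 0.4078; 0.4078 0.6060]  H_jac=[-0.1826 0.1405]  S=[0.1653]  K=[-0.7882; 0.0647]  nu=[-1.2349]  x^+=[3.6208, 3.3603]  P^+=[0.9248 0.4162; 0.4162 0.6053]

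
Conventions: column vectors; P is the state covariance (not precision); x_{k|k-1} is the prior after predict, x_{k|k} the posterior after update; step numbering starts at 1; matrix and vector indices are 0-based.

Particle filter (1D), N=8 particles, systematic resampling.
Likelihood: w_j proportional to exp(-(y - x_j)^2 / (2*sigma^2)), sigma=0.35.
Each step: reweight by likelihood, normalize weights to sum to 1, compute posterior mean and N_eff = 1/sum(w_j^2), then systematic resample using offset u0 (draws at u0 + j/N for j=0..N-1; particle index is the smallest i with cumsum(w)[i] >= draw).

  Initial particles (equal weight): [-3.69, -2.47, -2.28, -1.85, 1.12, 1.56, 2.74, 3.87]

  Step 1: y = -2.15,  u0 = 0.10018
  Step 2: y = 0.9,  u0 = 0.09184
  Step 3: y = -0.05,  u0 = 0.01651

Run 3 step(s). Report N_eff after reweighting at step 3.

N_eff = 8.0000

step 1: w=[0.0000, 0.2882, 0.4086, 0.3032, 0.0000, 0.0000, 0.0000, 0.0000]  mean=-2.2044  Neff=2.9246  idx=[1, 1, 2, 2, 2, 3, 3, 3]
step 2: w=[0.0000, 0.0000, 0.0000, 0.0000, 0.0000, 0.3333, 0.3333, 0.3333]  mean=-1.8500  Neff=3.0002  idx=[5, 5, 6, 6, 6, 7, 7, 7]
step 3: w=[0.1250, 0.1250, 0.1250, 0.1250, 0.1250, 0.1250, 0.1250, 0.1250]  mean=-1.8500  Neff=8.0000  idx=[0, 1, 2, 3, 4, 5, 6, 7]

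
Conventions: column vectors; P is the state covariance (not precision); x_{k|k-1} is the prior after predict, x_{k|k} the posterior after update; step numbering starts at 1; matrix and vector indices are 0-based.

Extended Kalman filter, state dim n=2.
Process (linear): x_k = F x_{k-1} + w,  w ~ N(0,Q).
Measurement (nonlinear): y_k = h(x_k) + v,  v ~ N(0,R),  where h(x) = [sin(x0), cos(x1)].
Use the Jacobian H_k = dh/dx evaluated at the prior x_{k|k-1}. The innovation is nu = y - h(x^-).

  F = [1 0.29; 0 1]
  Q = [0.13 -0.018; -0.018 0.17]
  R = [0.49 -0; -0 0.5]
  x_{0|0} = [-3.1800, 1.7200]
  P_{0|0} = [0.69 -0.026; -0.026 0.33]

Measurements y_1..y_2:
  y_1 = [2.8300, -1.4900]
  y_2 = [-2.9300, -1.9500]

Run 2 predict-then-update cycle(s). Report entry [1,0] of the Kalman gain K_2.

K[1,0] = -0.0404

step 1: x^-=[-2.6812, 1.7200]  P^-=[0.8327 0.0517; 0.0517 0.5000]  H_jac=[-0.8959 0.0000; 0.0000 -0.9889]  S=[1.1583 0.0458; 0.0458 0.9890]  K=[-0.6432 -0.0219; -0.0203 -0.4990]  nu=[3.2743, -1.3413]  x^+=[-4.7577, 2.3231]  P^+=[0.3518 0.0111; 0.0111 0.2523]
step 2: x^-=[-4.0840, 2.3231]  P^-=[0.5094 0.0663; 0.0663 0.4223]  H_jac=[-0.5878 0.0000; 0.0000 -0.7301]  S=[0.6660 0.0284; 0.0284 0.7251]  K=[-0.4475 -0.0492; -0.0404 -0.4236]  nu=[-3.7390, -1.2667]  x^+=[-2.3485, 3.0107]  P^+=[0.3730 0.0337; 0.0337 0.2901]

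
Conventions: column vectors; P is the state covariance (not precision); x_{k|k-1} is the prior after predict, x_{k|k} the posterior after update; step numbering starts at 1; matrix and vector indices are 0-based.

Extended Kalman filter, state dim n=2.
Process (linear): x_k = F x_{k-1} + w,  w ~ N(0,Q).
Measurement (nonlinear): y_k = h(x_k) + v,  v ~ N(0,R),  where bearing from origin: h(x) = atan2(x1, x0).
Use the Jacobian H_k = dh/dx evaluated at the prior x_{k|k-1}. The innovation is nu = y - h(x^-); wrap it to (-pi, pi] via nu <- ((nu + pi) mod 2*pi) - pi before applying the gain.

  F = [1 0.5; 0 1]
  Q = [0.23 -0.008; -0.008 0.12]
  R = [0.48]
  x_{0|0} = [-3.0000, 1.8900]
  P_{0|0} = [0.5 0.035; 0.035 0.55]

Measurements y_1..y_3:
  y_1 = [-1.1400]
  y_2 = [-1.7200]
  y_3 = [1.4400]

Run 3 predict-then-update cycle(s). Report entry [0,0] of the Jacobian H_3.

step 1: x^-=[-2.0550, 1.8900]  P^-=[0.9025 0.3020; 0.3020 0.6700]  H_jac=[-0.2425 -0.2636]  S=[0.6182]  K=[-0.4827; -0.4041]  nu=[2.7452]  x^+=[-3.3802, 0.7805]  P^+=[0.7584 0.1814; 0.1814 0.5690]
step 2: x^-=[-2.9899, 0.7805]  P^-=[1.3121 0.4579; 0.4579 0.6890]  H_jac=[-0.0817 -0.3131]  S=[0.5798]  K=[-0.4323; -0.4367]  nu=[1.6770]  x^+=[-3.7149, 0.0482]  P^+=[1.2037 0.3485; 0.3485 0.5785]
step 3: x^-=[-3.6907, 0.0482]  P^-=[1.9268 0.6297; 0.6297 0.6985]  H_jac=[-0.0035 -0.2709]  S=[0.5325]  K=[-0.3332; -0.3595]  nu=[-1.6885]  x^+=[-3.1282, 0.6553]  P^+=[1.8677 0.5659; 0.5659 0.6296]

H_jac[0,0] = -0.0035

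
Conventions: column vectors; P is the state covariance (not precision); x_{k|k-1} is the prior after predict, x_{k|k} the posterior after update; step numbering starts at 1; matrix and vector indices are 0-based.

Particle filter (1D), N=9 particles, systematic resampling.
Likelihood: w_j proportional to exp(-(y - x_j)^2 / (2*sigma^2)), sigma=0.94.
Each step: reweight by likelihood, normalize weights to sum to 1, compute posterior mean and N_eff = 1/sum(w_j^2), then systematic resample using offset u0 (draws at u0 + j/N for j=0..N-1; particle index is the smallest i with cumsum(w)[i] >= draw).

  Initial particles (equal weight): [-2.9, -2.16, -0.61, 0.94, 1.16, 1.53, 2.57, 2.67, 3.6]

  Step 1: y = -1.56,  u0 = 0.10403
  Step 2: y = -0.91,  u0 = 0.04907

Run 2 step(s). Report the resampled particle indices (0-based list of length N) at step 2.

step 1: w=[0.1982, 0.4465, 0.3285, 0.0159, 0.0083, 0.0025, 0.0000, 0.0000, 0.0000]  mean=-1.7111  Neff=2.8825  idx=[0, 1, 1, 1, 1, 2, 2, 2, 4]
step 2: w=[0.0226, 0.0879, 0.0879, 0.0879, 0.0879, 0.2023, 0.2023, 0.2023, 0.0188]  mean=-1.1736  Neff=6.4708  idx=[1, 2, 3, 5, 5, 6, 6, 7, 7]

resampled_idx = [1, 2, 3, 5, 5, 6, 6, 7, 7]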